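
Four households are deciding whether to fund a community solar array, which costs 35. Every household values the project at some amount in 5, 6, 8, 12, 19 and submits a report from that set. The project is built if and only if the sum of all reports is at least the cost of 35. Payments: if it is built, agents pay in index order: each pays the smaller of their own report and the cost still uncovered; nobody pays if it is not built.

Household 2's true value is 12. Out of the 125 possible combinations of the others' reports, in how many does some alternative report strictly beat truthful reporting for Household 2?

Others report (5, 5, 19): truth gives 0; report 6 gives 6 > 0. Violating.
Others report (5, 6, 19): truth gives 0; report 5 gives 7 > 0. Violating.
Others report (5, 8, 19): truth gives 0; report 5 gives 7 > 0. Violating.
Others report (5, 12, 12): truth gives 0; report 6 gives 6 > 0. Violating.
Others report (5, 5, 5): truth gives 0; no alternative beats it.
Others report (5, 5, 6): truth gives 0; no alternative beats it.
(Checking all 125 profiles: 74 have a profitable deviation, 51 do not.)

74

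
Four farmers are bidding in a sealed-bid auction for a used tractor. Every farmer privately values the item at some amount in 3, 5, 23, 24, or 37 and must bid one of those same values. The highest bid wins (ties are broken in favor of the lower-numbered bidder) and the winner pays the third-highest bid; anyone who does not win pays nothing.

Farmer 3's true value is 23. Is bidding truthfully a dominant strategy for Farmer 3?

Consider the case where Farmer 1 bids 3, Farmer 2 bids 3 and Farmer 4 bids 24.
Truthful bid 23: loses, pays 0, utility 0.
Bid 24 instead: wins, pays 3, utility 23 - 3 = 20.
Since 20 > 0, bidding 24 is strictly better here, so truthful bidding is not dominant.

No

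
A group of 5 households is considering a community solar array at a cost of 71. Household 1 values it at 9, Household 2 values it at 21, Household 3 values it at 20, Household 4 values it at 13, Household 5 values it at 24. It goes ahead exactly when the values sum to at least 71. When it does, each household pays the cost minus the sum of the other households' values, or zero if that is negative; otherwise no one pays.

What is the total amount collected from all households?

Total value 87 ≥ cost 71, so it is built.
Household 1: others sum to 78; max(0, 71 - 78) = 0.
Household 2: others sum to 66; max(0, 71 - 66) = 5.
Household 3: others sum to 67; max(0, 71 - 67) = 4.
Household 4: others sum to 74; max(0, 71 - 74) = 0.
Household 5: others sum to 63; max(0, 71 - 63) = 8.
Total collected = 0 + 5 + 4 + 0 + 8 = 17.

17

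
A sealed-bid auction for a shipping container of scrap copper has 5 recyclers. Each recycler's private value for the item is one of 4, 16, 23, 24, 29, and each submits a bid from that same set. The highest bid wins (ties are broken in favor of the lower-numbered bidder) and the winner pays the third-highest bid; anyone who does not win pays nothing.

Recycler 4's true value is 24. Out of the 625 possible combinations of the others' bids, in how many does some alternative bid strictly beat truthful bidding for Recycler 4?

Others bid (4, 4, 4, 29): truth gives 0; bid 29 gives 20 > 0. Violating.
Others bid (4, 4, 16, 29): truth gives 0; bid 29 gives 8 > 0. Violating.
Others bid (4, 4, 23, 29): truth gives 0; bid 29 gives 1 > 0. Violating.
Others bid (4, 4, 24, 4): truth gives 0; bid 29 gives 20 > 0. Violating.
Others bid (4, 4, 4, 4): truth gives 20; no alternative beats it.
Others bid (4, 4, 4, 16): truth gives 20; no alternative beats it.
(Checking all 625 profiles: 108 have a profitable deviation, 517 do not.)

108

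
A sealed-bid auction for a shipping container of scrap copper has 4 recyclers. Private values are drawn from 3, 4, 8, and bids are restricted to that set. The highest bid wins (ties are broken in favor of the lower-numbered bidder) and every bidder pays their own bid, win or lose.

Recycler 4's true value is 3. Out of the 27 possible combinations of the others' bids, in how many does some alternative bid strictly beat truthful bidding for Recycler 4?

Others bid (3, 3, 3): truth gives -3; bid 4 gives -1 > -3. Violating.
Others bid (3, 3, 4): truth gives -3; no alternative beats it.
Others bid (3, 3, 8): truth gives -3; no alternative beats it.
(Checking all 27 profiles: 1 has a profitable deviation, 26 do not.)

1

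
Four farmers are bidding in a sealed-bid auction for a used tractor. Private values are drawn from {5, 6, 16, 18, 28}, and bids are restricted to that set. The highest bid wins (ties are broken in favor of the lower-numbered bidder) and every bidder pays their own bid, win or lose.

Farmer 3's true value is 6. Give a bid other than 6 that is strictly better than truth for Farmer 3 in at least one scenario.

5

Suppose Farmer 1 bids 5, Farmer 2 bids 5 and Farmer 4 bids 16.
Bid 6: loses but pays 6, utility -6.
Bid 5: loses but pays 5, utility -5.
So bidding 5 beats truth here (-5 > -6).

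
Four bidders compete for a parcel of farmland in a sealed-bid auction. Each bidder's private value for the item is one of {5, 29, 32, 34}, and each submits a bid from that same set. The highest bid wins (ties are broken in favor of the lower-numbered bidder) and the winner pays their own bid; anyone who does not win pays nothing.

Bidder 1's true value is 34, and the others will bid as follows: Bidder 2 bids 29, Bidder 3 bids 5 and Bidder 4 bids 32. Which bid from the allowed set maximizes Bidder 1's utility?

32

Bid 5: loses, pays 0, utility 0.
Bid 29: loses, pays 0, utility 0.
Bid 32: wins, pays 32, utility 34 - 32 = 2.
Bid 34: wins, pays 34, utility 34 - 34 = 0.
The best choice is 32 with utility 2.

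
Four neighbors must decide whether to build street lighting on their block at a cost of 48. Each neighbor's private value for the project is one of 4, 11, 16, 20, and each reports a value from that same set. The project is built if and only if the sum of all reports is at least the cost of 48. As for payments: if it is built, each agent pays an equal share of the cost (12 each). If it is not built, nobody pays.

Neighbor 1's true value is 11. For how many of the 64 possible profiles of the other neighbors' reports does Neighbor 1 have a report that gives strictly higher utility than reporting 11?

15

Others report (4, 16, 20): truth gives -1; report 4 gives 0 > -1. Violating.
Others report (4, 20, 16): truth gives -1; report 4 gives 0 > -1. Violating.
Others report (11, 11, 16): truth gives -1; report 4 gives 0 > -1. Violating.
Others report (11, 11, 20): truth gives -1; report 4 gives 0 > -1. Violating.
Others report (4, 4, 4): truth gives 0; no alternative beats it.
Others report (4, 4, 11): truth gives 0; no alternative beats it.
(Checking all 64 profiles: 15 have a profitable deviation, 49 do not.)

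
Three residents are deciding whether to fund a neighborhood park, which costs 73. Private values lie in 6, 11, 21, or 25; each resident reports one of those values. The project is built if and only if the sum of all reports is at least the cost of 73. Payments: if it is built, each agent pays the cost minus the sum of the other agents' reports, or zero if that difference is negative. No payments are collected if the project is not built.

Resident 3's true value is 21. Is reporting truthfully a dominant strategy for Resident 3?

Yes

Check each profile of the others' reports and compare truth against every alternative report.
Others report (6, 6): truth gives 0, best alternative gives 0.
Others report (6, 11): truth gives 0, best alternative gives 0.
Others report (6, 21): truth gives 0, best alternative gives 0.
Others report (6, 25): truth gives 0, best alternative gives 0.
Others report (11, 6): truth gives 0, best alternative gives 0.
Others report (11, 11): truth gives 0, best alternative gives 0.
(Remaining 10 profiles checked similarly; truth is weakly best in each.)
In every case the truthful report is at least as good as any alternative, so it is a dominant strategy.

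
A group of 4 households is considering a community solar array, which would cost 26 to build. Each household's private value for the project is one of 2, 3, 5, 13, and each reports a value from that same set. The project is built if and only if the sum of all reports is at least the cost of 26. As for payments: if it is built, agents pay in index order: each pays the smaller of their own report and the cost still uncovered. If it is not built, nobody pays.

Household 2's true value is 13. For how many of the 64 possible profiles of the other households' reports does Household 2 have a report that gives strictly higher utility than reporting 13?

19

Others report (2, 13, 13): truth gives 0; report 2 gives 11 > 0. Violating.
Others report (3, 5, 13): truth gives 0; report 5 gives 8 > 0. Violating.
Others report (3, 13, 5): truth gives 0; report 5 gives 8 > 0. Violating.
Others report (3, 13, 13): truth gives 0; report 2 gives 11 > 0. Violating.
Others report (2, 2, 2): truth gives 0; no alternative beats it.
Others report (2, 2, 3): truth gives 0; no alternative beats it.
(Checking all 64 profiles: 19 have a profitable deviation, 45 do not.)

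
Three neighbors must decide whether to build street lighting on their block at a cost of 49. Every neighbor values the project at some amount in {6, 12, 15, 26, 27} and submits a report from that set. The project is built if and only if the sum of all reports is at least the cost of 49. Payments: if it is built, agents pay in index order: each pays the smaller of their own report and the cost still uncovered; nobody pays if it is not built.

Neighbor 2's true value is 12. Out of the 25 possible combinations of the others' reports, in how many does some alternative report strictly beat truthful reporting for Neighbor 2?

Others report (26, 26): truth gives 0; report 6 gives 6 > 0. Violating.
Others report (26, 27): truth gives 0; report 6 gives 6 > 0. Violating.
Others report (27, 26): truth gives 0; report 6 gives 6 > 0. Violating.
Others report (27, 27): truth gives 0; report 6 gives 6 > 0. Violating.
Others report (6, 6): truth gives 0; no alternative beats it.
Others report (6, 12): truth gives 0; no alternative beats it.
(Checking all 25 profiles: 4 have a profitable deviation, 21 do not.)

4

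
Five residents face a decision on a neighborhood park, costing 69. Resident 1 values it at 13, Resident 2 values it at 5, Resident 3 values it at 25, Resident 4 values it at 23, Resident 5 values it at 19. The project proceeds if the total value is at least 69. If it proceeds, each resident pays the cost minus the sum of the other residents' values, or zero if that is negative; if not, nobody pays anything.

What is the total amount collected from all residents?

Total value 85 ≥ cost 69, so it is built.
Resident 1: others sum to 72; max(0, 69 - 72) = 0.
Resident 2: others sum to 80; max(0, 69 - 80) = 0.
Resident 3: others sum to 60; max(0, 69 - 60) = 9.
Resident 4: others sum to 62; max(0, 69 - 62) = 7.
Resident 5: others sum to 66; max(0, 69 - 66) = 3.
Total collected = 0 + 0 + 9 + 7 + 3 = 19.

19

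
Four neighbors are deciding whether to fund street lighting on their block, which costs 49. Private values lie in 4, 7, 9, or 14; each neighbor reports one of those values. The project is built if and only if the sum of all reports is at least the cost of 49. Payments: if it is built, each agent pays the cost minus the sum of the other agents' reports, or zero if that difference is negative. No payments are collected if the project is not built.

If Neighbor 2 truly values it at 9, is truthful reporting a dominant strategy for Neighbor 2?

Yes

Check each profile of the others' reports and compare truth against every alternative report.
Others report (14, 14, 14): truth gives 2, best alternative gives 2.
Others report (4, 4, 4): truth gives 0, best alternative gives 0.
Others report (4, 4, 7): truth gives 0, best alternative gives 0.
Others report (4, 4, 9): truth gives 0, best alternative gives 0.
Others report (4, 4, 14): truth gives 0, best alternative gives 0.
Others report (4, 7, 4): truth gives 0, best alternative gives 0.
(Remaining 58 profiles checked similarly; truth is weakly best in each.)
In every case the truthful report is at least as good as any alternative, so it is a dominant strategy.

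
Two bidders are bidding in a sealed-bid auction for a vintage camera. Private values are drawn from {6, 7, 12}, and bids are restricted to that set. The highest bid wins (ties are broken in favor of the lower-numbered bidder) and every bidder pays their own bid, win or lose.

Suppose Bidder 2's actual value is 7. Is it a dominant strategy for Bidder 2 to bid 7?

Consider the case where Bidder 1 bids 7.
Truthful bid 7: loses but pays 7, utility -7.
Bid 6 instead: loses but pays 6, utility -6.
Since -6 > -7, bidding 6 is strictly better here, so truthful bidding is not dominant.

No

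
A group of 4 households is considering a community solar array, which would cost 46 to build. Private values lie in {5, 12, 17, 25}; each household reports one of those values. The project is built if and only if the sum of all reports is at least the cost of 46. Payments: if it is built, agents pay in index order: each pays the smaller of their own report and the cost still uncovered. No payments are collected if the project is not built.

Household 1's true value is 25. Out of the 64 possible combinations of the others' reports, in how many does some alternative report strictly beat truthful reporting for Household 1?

Others report (5, 5, 25): truth gives 0; report 12 gives 13 > 0. Violating.
Others report (5, 12, 12): truth gives 0; report 17 gives 8 > 0. Violating.
Others report (5, 12, 17): truth gives 0; report 12 gives 13 > 0. Violating.
Others report (5, 12, 25): truth gives 0; report 5 gives 20 > 0. Violating.
Others report (5, 5, 5): truth gives 0; no alternative beats it.
Others report (5, 5, 12): truth gives 0; no alternative beats it.
(Checking all 64 profiles: 57 have a profitable deviation, 7 do not.)

57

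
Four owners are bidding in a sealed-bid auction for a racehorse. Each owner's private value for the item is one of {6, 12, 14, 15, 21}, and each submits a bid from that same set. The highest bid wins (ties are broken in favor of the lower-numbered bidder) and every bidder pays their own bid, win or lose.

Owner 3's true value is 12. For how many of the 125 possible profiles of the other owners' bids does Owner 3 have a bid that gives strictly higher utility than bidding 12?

Others bid (6, 6, 14): truth gives -12; bid 14 gives -2 > -12. Violating.
Others bid (6, 6, 15): truth gives -12; bid 15 gives -3 > -12. Violating.
Others bid (6, 6, 21): truth gives -12; bid 6 gives -6 > -12. Violating.
Others bid (6, 12, 6): truth gives -12; bid 14 gives -2 > -12. Violating.
Others bid (6, 6, 6): truth gives 0; no alternative beats it.
Others bid (6, 6, 12): truth gives 0; no alternative beats it.
(Checking all 125 profiles: 123 have a profitable deviation, 2 do not.)

123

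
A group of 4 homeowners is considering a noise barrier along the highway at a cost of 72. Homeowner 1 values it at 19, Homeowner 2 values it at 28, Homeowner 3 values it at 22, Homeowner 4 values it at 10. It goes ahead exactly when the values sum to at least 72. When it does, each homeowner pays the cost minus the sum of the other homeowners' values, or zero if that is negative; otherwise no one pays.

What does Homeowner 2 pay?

Total value 79 ≥ cost 72, so the project is built.
The other homeowners' values sum to 51.
Cost minus that sum is 72 - 51 = 21.

21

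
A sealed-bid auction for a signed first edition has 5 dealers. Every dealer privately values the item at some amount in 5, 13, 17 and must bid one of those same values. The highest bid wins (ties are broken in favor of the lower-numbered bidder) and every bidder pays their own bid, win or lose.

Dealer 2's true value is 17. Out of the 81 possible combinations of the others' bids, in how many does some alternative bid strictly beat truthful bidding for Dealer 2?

35

Others bid (5, 5, 5, 5): truth gives 0; bid 13 gives 4 > 0. Violating.
Others bid (5, 5, 5, 13): truth gives 0; bid 13 gives 4 > 0. Violating.
Others bid (5, 5, 13, 5): truth gives 0; bid 13 gives 4 > 0. Violating.
Others bid (5, 5, 13, 13): truth gives 0; bid 13 gives 4 > 0. Violating.
Others bid (5, 5, 5, 17): truth gives 0; no alternative beats it.
Others bid (5, 5, 13, 17): truth gives 0; no alternative beats it.
(Checking all 81 profiles: 35 have a profitable deviation, 46 do not.)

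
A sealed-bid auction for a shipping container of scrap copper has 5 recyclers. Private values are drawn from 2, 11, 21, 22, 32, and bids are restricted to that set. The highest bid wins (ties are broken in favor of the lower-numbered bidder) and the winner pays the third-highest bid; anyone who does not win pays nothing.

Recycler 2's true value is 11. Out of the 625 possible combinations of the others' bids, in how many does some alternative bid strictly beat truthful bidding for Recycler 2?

12

Others bid (2, 2, 2, 21): truth gives 0; bid 21 gives 9 > 0. Violating.
Others bid (2, 2, 2, 22): truth gives 0; bid 22 gives 9 > 0. Violating.
Others bid (2, 2, 2, 32): truth gives 0; bid 32 gives 9 > 0. Violating.
Others bid (2, 2, 21, 2): truth gives 0; bid 21 gives 9 > 0. Violating.
Others bid (2, 2, 2, 2): truth gives 9; no alternative beats it.
Others bid (2, 2, 2, 11): truth gives 9; no alternative beats it.
(Checking all 625 profiles: 12 have a profitable deviation, 613 do not.)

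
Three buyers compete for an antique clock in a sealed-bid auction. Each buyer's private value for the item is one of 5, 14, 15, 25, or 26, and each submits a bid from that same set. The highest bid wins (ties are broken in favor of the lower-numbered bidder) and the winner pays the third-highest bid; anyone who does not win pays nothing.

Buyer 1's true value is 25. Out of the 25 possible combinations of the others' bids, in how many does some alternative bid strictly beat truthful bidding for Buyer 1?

Others bid (5, 26): truth gives 0; bid 26 gives 20 > 0. Violating.
Others bid (14, 26): truth gives 0; bid 26 gives 11 > 0. Violating.
Others bid (15, 26): truth gives 0; bid 26 gives 10 > 0. Violating.
Others bid (26, 5): truth gives 0; bid 26 gives 20 > 0. Violating.
Others bid (5, 5): truth gives 20; no alternative beats it.
Others bid (5, 14): truth gives 20; no alternative beats it.
(Checking all 25 profiles: 6 have a profitable deviation, 19 do not.)

6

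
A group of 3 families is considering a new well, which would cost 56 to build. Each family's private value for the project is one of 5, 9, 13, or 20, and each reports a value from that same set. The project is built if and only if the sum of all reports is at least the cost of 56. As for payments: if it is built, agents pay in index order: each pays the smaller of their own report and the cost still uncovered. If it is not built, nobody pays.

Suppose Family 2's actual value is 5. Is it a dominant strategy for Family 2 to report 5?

Yes

Check each profile of the others' reports and compare truth against every alternative report.
Others report (5, 5): truth gives 0, best alternative gives 0.
Others report (5, 9): truth gives 0, best alternative gives 0.
Others report (5, 13): truth gives 0, best alternative gives 0.
Others report (5, 20): truth gives 0, best alternative gives 0.
Others report (9, 5): truth gives 0, best alternative gives 0.
Others report (9, 9): truth gives 0, best alternative gives 0.
(Remaining 10 profiles checked similarly; truth is weakly best in each.)
In every case the truthful report is at least as good as any alternative, so it is a dominant strategy.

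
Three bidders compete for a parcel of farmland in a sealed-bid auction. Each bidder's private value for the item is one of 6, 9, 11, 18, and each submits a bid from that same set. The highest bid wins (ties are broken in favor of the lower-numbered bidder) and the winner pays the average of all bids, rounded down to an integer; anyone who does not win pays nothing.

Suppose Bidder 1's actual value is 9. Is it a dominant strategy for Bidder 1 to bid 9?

No

Consider the case where Bidder 2 bids 6 and Bidder 3 bids 6.
Truthful bid 9: wins, pays 7, utility 9 - 7 = 2.
Bid 6 instead: wins, pays 6, utility 9 - 6 = 3.
Since 3 > 2, bidding 6 is strictly better here, so truthful bidding is not dominant.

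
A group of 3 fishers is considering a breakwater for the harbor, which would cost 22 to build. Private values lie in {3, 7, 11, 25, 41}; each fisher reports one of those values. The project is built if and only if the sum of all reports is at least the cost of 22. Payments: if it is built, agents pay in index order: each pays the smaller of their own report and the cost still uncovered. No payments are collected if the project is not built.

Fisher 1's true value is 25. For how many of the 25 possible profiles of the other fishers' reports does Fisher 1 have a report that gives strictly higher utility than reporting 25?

22

Others report (3, 11): truth gives 3; report 11 gives 14 > 3. Violating.
Others report (3, 25): truth gives 3; report 3 gives 22 > 3. Violating.
Others report (3, 41): truth gives 3; report 3 gives 22 > 3. Violating.
Others report (7, 7): truth gives 3; report 11 gives 14 > 3. Violating.
Others report (3, 3): truth gives 3; no alternative beats it.
Others report (3, 7): truth gives 3; no alternative beats it.
(Checking all 25 profiles: 22 have a profitable deviation, 3 do not.)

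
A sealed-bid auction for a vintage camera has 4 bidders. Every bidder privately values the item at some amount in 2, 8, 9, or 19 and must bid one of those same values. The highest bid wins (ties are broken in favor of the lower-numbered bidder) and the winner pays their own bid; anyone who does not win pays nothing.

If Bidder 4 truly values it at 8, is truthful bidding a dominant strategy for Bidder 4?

Check each profile of the others' bids and compare truth against every alternative bid.
Others bid (2, 2, 2): truth gives 0, best alternative gives 0.
Others bid (2, 2, 8): truth gives 0, best alternative gives 0.
Others bid (2, 2, 9): truth gives 0, best alternative gives 0.
Others bid (2, 2, 19): truth gives 0, best alternative gives 0.
Others bid (2, 8, 2): truth gives 0, best alternative gives 0.
Others bid (2, 8, 8): truth gives 0, best alternative gives 0.
(Remaining 58 profiles checked similarly; truth is weakly best in each.)
In every case the truthful bid is at least as good as any alternative, so it is a dominant strategy.

Yes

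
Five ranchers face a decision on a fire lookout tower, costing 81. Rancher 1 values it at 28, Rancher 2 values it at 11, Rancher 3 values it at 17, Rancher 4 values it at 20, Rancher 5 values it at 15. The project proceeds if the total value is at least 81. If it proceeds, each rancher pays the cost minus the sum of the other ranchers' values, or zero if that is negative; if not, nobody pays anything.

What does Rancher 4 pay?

10

Total value 91 ≥ cost 81, so the project is built.
The other ranchers' values sum to 71.
Cost minus that sum is 81 - 71 = 10.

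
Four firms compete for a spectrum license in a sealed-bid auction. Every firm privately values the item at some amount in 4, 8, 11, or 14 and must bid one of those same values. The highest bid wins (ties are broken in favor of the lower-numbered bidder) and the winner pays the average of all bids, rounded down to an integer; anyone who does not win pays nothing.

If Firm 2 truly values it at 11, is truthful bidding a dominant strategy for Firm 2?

No

Consider the case where Firm 1 bids 4, Firm 3 bids 4 and Firm 4 bids 14.
Truthful bid 11: loses, pays 0, utility 0.
Bid 14 instead: wins, pays 9, utility 11 - 9 = 2.
Since 2 > 0, bidding 14 is strictly better here, so truthful bidding is not dominant.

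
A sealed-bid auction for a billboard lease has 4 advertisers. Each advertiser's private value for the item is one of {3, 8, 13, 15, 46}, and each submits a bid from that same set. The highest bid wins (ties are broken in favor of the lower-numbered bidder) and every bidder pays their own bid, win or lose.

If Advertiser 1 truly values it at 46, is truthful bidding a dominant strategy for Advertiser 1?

Consider the case where Advertiser 2 bids 3, Advertiser 3 bids 3 and Advertiser 4 bids 3.
Truthful bid 46: wins, pays 46, utility 46 - 46 = 0.
Bid 3 instead: wins, pays 3, utility 46 - 3 = 43.
Since 43 > 0, bidding 3 is strictly better here, so truthful bidding is not dominant.

No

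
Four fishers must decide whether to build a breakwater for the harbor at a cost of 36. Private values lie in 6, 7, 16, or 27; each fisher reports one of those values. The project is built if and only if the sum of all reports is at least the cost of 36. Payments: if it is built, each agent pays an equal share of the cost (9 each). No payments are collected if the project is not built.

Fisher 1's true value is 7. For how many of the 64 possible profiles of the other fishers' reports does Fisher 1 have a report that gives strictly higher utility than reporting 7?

Others report (6, 7, 16): truth gives -2; report 6 gives 0 > -2. Violating.
Others report (6, 16, 7): truth gives -2; report 6 gives 0 > -2. Violating.
Others report (7, 6, 16): truth gives -2; report 6 gives 0 > -2. Violating.
Others report (7, 16, 6): truth gives -2; report 6 gives 0 > -2. Violating.
Others report (6, 6, 6): truth gives 0; no alternative beats it.
Others report (6, 6, 7): truth gives 0; no alternative beats it.
(Checking all 64 profiles: 6 have a profitable deviation, 58 do not.)

6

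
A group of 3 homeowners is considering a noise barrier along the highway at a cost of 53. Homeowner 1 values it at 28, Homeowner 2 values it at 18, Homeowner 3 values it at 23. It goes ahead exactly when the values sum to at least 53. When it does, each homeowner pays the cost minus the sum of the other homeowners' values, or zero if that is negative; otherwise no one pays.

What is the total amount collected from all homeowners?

21

Total value 69 ≥ cost 53, so it is built.
Homeowner 1: others sum to 41; max(0, 53 - 41) = 12.
Homeowner 2: others sum to 51; max(0, 53 - 51) = 2.
Homeowner 3: others sum to 46; max(0, 53 - 46) = 7.
Total collected = 12 + 2 + 7 = 21.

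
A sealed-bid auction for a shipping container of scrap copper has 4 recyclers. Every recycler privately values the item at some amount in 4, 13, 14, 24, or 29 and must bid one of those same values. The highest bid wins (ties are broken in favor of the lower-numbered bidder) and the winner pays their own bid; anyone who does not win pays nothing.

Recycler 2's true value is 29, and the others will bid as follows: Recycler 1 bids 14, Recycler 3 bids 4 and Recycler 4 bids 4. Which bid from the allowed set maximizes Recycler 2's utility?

Bid 4: loses, pays 0, utility 0.
Bid 13: loses, pays 0, utility 0.
Bid 14: loses, pays 0, utility 0.
Bid 24: wins, pays 24, utility 29 - 24 = 5.
Bid 29: wins, pays 29, utility 29 - 29 = 0.
The best choice is 24 with utility 5.

24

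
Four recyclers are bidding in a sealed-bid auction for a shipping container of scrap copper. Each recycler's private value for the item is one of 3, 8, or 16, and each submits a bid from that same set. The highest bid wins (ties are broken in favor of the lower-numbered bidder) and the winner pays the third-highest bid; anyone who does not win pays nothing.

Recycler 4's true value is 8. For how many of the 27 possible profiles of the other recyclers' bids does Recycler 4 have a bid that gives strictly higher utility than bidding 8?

Others bid (3, 3, 8): truth gives 0; bid 16 gives 5 > 0. Violating.
Others bid (3, 8, 3): truth gives 0; bid 16 gives 5 > 0. Violating.
Others bid (8, 3, 3): truth gives 0; bid 16 gives 5 > 0. Violating.
Others bid (3, 3, 3): truth gives 5; no alternative beats it.
Others bid (3, 3, 16): truth gives 0; no alternative beats it.
(Checking all 27 profiles: 3 have a profitable deviation, 24 do not.)

3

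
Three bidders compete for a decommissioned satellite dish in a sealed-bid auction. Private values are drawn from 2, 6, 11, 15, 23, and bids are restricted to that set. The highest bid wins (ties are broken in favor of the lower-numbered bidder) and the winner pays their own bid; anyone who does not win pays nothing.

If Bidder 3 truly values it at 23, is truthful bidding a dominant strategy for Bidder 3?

No

Consider the case where Bidder 1 bids 2 and Bidder 2 bids 2.
Truthful bid 23: wins, pays 23, utility 23 - 23 = 0.
Bid 6 instead: wins, pays 6, utility 23 - 6 = 17.
Since 17 > 0, bidding 6 is strictly better here, so truthful bidding is not dominant.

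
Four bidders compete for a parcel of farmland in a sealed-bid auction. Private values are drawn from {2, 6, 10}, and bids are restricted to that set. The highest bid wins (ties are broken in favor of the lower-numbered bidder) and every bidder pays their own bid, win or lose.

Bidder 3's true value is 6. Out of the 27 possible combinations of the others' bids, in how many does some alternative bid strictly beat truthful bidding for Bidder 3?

25

Others bid (2, 2, 10): truth gives -6; bid 2 gives -2 > -6. Violating.
Others bid (2, 6, 2): truth gives -6; bid 2 gives -2 > -6. Violating.
Others bid (2, 6, 6): truth gives -6; bid 2 gives -2 > -6. Violating.
Others bid (2, 6, 10): truth gives -6; bid 2 gives -2 > -6. Violating.
Others bid (2, 2, 2): truth gives 0; no alternative beats it.
Others bid (2, 2, 6): truth gives 0; no alternative beats it.
(Checking all 27 profiles: 25 have a profitable deviation, 2 do not.)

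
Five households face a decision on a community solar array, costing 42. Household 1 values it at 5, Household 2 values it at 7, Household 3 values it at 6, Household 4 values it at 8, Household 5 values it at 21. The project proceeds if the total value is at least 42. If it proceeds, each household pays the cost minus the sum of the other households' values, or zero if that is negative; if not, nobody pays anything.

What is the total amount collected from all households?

22

Total value 47 ≥ cost 42, so it is built.
Household 1: others sum to 42; max(0, 42 - 42) = 0.
Household 2: others sum to 40; max(0, 42 - 40) = 2.
Household 3: others sum to 41; max(0, 42 - 41) = 1.
Household 4: others sum to 39; max(0, 42 - 39) = 3.
Household 5: others sum to 26; max(0, 42 - 26) = 16.
Total collected = 0 + 2 + 1 + 3 + 16 = 22.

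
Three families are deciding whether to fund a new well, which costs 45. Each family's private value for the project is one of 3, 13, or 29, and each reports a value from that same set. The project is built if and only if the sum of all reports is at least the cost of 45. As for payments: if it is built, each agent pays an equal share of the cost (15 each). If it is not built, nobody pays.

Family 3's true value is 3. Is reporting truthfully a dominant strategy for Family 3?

Check each profile of the others' reports and compare truth against every alternative report.
Others report (3, 29): truth gives 0, best alternative gives -12.
Others report (29, 3): truth gives 0, best alternative gives -12.
Others report (13, 29): truth gives -12, best alternative gives -12.
Others report (29, 13): truth gives -12, best alternative gives -12.
Others report (29, 29): truth gives -12, best alternative gives -12.
Others report (3, 3): truth gives 0, best alternative gives 0.
(Remaining 3 profiles checked similarly; truth is weakly best in each.)
In every case the truthful report is at least as good as any alternative, so it is a dominant strategy.

Yes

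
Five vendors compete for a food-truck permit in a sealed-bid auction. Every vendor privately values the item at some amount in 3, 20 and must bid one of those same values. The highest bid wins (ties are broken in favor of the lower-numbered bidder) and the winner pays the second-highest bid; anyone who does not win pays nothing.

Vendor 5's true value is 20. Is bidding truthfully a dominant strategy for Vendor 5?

Check each profile of the others' bids and compare truth against every alternative bid.
Others bid (3, 3, 3, 3): truth gives 17, best alternative gives 0.
Others bid (3, 3, 3, 20): truth gives 0, best alternative gives 0.
Others bid (3, 3, 20, 3): truth gives 0, best alternative gives 0.
Others bid (3, 3, 20, 20): truth gives 0, best alternative gives 0.
Others bid (3, 20, 3, 3): truth gives 0, best alternative gives 0.
Others bid (3, 20, 3, 20): truth gives 0, best alternative gives 0.
(Remaining 10 profiles checked similarly; truth is weakly best in each.)
In every case the truthful bid is at least as good as any alternative, so it is a dominant strategy.

Yes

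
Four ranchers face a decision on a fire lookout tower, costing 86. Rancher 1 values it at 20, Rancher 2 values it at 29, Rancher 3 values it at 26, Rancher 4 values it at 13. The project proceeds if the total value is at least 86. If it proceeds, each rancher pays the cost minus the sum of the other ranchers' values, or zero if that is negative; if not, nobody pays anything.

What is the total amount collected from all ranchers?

Total value 88 ≥ cost 86, so it is built.
Rancher 1: others sum to 68; max(0, 86 - 68) = 18.
Rancher 2: others sum to 59; max(0, 86 - 59) = 27.
Rancher 3: others sum to 62; max(0, 86 - 62) = 24.
Rancher 4: others sum to 75; max(0, 86 - 75) = 11.
Total collected = 18 + 27 + 24 + 11 = 80.

80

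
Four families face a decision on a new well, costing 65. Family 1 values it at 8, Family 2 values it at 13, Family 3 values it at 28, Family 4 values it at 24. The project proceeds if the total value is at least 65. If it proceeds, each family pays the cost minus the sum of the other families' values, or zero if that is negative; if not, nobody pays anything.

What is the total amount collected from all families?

41

Total value 73 ≥ cost 65, so it is built.
Family 1: others sum to 65; max(0, 65 - 65) = 0.
Family 2: others sum to 60; max(0, 65 - 60) = 5.
Family 3: others sum to 45; max(0, 65 - 45) = 20.
Family 4: others sum to 49; max(0, 65 - 49) = 16.
Total collected = 0 + 5 + 20 + 16 = 41.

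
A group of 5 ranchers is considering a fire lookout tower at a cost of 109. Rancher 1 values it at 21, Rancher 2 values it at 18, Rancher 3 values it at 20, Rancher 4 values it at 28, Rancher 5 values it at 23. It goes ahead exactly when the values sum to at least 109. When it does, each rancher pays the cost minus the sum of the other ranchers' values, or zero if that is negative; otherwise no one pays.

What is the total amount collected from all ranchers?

Total value 110 ≥ cost 109, so it is built.
Rancher 1: others sum to 89; max(0, 109 - 89) = 20.
Rancher 2: others sum to 92; max(0, 109 - 92) = 17.
Rancher 3: others sum to 90; max(0, 109 - 90) = 19.
Rancher 4: others sum to 82; max(0, 109 - 82) = 27.
Rancher 5: others sum to 87; max(0, 109 - 87) = 22.
Total collected = 20 + 17 + 19 + 27 + 22 = 105.

105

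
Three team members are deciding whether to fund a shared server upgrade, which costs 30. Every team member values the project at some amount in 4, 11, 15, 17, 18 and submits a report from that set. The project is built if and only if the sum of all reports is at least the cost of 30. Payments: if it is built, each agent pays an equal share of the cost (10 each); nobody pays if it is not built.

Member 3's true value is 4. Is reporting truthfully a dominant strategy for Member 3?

Check each profile of the others' reports and compare truth against every alternative report.
Others report (4, 15): truth gives 0, best alternative gives -6.
Others report (4, 17): truth gives 0, best alternative gives -6.
Others report (4, 18): truth gives 0, best alternative gives -6.
Others report (11, 11): truth gives 0, best alternative gives -6.
Others report (15, 4): truth gives 0, best alternative gives -6.
Others report (17, 4): truth gives 0, best alternative gives -6.
(Remaining 19 profiles checked similarly; truth is weakly best in each.)
In every case the truthful report is at least as good as any alternative, so it is a dominant strategy.

Yes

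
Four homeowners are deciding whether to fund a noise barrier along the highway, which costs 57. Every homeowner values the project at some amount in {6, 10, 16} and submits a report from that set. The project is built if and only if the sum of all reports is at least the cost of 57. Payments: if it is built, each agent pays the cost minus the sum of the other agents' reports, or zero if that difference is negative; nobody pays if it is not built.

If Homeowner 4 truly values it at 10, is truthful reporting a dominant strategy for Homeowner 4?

Check each profile of the others' reports and compare truth against every alternative report.
Others report (16, 16, 16): truth gives 1, best alternative gives 1.
Others report (6, 6, 6): truth gives 0, best alternative gives 0.
Others report (6, 6, 10): truth gives 0, best alternative gives 0.
Others report (6, 6, 16): truth gives 0, best alternative gives 0.
Others report (6, 10, 6): truth gives 0, best alternative gives 0.
Others report (6, 10, 10): truth gives 0, best alternative gives 0.
(Remaining 21 profiles checked similarly; truth is weakly best in each.)
In every case the truthful report is at least as good as any alternative, so it is a dominant strategy.

Yes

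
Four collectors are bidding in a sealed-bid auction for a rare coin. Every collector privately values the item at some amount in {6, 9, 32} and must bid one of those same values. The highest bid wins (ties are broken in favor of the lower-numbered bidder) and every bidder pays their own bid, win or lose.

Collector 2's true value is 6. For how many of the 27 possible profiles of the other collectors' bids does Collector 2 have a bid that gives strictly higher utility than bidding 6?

Others bid (6, 6, 6): truth gives -6; bid 9 gives -3 > -6. Violating.
Others bid (6, 6, 9): truth gives -6; bid 9 gives -3 > -6. Violating.
Others bid (6, 9, 6): truth gives -6; bid 9 gives -3 > -6. Violating.
Others bid (6, 9, 9): truth gives -6; bid 9 gives -3 > -6. Violating.
Others bid (6, 6, 32): truth gives -6; no alternative beats it.
Others bid (6, 9, 32): truth gives -6; no alternative beats it.
(Checking all 27 profiles: 4 have a profitable deviation, 23 do not.)

4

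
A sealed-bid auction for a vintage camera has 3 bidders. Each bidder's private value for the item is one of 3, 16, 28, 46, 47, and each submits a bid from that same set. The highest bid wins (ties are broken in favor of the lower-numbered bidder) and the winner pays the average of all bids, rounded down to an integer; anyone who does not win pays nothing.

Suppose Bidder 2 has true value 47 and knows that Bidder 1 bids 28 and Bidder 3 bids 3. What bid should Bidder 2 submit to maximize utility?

Bid 3: loses, pays 0, utility 0.
Bid 16: loses, pays 0, utility 0.
Bid 28: loses, pays 0, utility 0.
Bid 46: wins, pays 25, utility 47 - 25 = 22.
Bid 47: wins, pays 26, utility 47 - 26 = 21.
The best choice is 46 with utility 22.

46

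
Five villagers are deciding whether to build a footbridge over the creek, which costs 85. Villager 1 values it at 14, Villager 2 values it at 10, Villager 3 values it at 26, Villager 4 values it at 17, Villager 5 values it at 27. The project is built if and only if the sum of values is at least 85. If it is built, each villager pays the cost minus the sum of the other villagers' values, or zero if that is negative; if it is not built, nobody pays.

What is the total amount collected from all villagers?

Total value 94 ≥ cost 85, so it is built.
Villager 1: others sum to 80; max(0, 85 - 80) = 5.
Villager 2: others sum to 84; max(0, 85 - 84) = 1.
Villager 3: others sum to 68; max(0, 85 - 68) = 17.
Villager 4: others sum to 77; max(0, 85 - 77) = 8.
Villager 5: others sum to 67; max(0, 85 - 67) = 18.
Total collected = 5 + 1 + 17 + 8 + 18 = 49.

49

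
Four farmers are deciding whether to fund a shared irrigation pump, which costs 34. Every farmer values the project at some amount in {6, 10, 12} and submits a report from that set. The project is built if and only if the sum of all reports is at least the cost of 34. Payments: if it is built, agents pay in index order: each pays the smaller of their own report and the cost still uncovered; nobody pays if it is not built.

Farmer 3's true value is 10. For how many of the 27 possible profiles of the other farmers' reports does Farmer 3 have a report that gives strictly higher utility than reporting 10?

17

Others report (6, 10, 12): truth gives 0; report 6 gives 4 > 0. Violating.
Others report (6, 12, 10): truth gives 0; report 6 gives 4 > 0. Violating.
Others report (6, 12, 12): truth gives 0; report 6 gives 4 > 0. Violating.
Others report (10, 6, 12): truth gives 0; report 6 gives 4 > 0. Violating.
Others report (6, 6, 6): truth gives 0; no alternative beats it.
Others report (6, 6, 10): truth gives 0; no alternative beats it.
(Checking all 27 profiles: 17 have a profitable deviation, 10 do not.)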